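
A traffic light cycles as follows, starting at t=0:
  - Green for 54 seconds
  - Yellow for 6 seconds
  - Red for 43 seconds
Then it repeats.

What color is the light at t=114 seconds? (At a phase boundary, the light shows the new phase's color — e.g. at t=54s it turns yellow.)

Answer: green

Derivation:
Cycle length = 54 + 6 + 43 = 103s
t = 114, phase_t = 114 mod 103 = 11
11 < 54 (green end) → GREEN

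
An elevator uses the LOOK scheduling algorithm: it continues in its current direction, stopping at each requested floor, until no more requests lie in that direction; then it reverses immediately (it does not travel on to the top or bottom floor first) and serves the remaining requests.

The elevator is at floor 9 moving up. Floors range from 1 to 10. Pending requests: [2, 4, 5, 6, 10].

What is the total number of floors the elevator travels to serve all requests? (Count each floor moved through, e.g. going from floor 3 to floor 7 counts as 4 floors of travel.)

Answer: 9

Derivation:
Start at floor 9 moving up, LOOK stop order: [10, 6, 5, 4, 2]
  9 → 10: |10-9| = 1, total = 1
  10 → 6: |6-10| = 4, total = 5
  6 → 5: |5-6| = 1, total = 6
  5 → 4: |4-5| = 1, total = 7
  4 → 2: |2-4| = 2, total = 9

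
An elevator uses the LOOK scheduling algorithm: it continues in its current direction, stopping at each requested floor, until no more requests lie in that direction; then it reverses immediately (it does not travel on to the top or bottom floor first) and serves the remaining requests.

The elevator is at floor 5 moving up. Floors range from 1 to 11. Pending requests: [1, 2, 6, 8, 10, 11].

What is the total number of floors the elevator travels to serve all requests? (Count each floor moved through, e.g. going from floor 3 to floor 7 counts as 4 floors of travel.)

Start at floor 5 moving up, LOOK stop order: [6, 8, 10, 11, 2, 1]
  5 → 6: |6-5| = 1, total = 1
  6 → 8: |8-6| = 2, total = 3
  8 → 10: |10-8| = 2, total = 5
  10 → 11: |11-10| = 1, total = 6
  11 → 2: |2-11| = 9, total = 15
  2 → 1: |1-2| = 1, total = 16

Answer: 16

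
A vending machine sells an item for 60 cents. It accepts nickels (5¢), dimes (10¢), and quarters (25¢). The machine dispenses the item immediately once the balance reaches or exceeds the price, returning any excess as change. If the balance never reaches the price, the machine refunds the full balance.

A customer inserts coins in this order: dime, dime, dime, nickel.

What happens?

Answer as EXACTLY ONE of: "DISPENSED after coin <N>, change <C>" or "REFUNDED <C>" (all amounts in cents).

Price: 60¢
Coin 1 (dime, 10¢): balance = 10¢
Coin 2 (dime, 10¢): balance = 20¢
Coin 3 (dime, 10¢): balance = 30¢
Coin 4 (nickel, 5¢): balance = 35¢
All coins inserted, balance 35¢ < price 60¢ → REFUND 35¢

Answer: REFUNDED 35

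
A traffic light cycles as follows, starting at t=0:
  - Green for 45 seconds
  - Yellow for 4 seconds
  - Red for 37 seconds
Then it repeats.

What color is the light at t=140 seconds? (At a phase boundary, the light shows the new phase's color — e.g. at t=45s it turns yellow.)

Cycle length = 45 + 4 + 37 = 86s
t = 140, phase_t = 140 mod 86 = 54
54 >= 49 → RED

Answer: red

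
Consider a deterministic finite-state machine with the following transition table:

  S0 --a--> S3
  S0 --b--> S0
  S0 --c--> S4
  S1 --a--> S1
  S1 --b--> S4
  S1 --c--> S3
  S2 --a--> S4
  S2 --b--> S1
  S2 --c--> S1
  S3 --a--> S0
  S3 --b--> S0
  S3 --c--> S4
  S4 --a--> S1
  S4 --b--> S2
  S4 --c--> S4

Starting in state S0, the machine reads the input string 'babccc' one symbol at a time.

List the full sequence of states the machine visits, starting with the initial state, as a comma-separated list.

Start: S0
  read 'b': S0 --b--> S0
  read 'a': S0 --a--> S3
  read 'b': S3 --b--> S0
  read 'c': S0 --c--> S4
  read 'c': S4 --c--> S4
  read 'c': S4 --c--> S4

Answer: S0, S0, S3, S0, S4, S4, S4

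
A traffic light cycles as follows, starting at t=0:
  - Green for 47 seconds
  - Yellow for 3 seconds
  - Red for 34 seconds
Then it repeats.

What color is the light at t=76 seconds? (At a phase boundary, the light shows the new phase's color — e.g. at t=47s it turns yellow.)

Cycle length = 47 + 3 + 34 = 84s
t = 76, phase_t = 76 mod 84 = 76
76 >= 50 → RED

Answer: red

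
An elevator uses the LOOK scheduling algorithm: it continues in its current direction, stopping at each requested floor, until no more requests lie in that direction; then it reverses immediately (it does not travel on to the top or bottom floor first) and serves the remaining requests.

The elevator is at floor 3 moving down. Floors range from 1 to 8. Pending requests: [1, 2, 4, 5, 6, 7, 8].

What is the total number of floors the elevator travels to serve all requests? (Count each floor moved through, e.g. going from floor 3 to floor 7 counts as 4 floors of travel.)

Answer: 9

Derivation:
Start at floor 3 moving down, LOOK stop order: [2, 1, 4, 5, 6, 7, 8]
  3 → 2: |2-3| = 1, total = 1
  2 → 1: |1-2| = 1, total = 2
  1 → 4: |4-1| = 3, total = 5
  4 → 5: |5-4| = 1, total = 6
  5 → 6: |6-5| = 1, total = 7
  6 → 7: |7-6| = 1, total = 8
  7 → 8: |8-7| = 1, total = 9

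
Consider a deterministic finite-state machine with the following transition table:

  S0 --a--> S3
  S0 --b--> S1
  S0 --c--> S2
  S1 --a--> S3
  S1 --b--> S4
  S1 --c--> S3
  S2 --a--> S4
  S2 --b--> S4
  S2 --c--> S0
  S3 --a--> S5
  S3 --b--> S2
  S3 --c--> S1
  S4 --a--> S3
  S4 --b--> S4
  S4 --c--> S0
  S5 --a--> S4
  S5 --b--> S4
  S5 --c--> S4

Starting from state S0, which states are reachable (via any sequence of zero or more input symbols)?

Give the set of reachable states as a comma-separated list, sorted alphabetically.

Answer: S0, S1, S2, S3, S4, S5

Derivation:
BFS from S0:
  visit S0: S0--a-->S3 (new), S0--b-->S1 (new), S0--c-->S2 (new)
  visit S3: S3--a-->S5 (new), S3--b-->S2 (seen), S3--c-->S1 (seen)
  visit S1: S1--a-->S3 (seen), S1--b-->S4 (new), S1--c-->S3 (seen)
  visit S2: S2--a-->S4 (seen), S2--b-->S4 (seen), S2--c-->S0 (seen)
  visit S5: S5--a-->S4 (seen), S5--b-->S4 (seen), S5--c-->S4 (seen)
  visit S4: S4--a-->S3 (seen), S4--b-->S4 (seen), S4--c-->S0 (seen)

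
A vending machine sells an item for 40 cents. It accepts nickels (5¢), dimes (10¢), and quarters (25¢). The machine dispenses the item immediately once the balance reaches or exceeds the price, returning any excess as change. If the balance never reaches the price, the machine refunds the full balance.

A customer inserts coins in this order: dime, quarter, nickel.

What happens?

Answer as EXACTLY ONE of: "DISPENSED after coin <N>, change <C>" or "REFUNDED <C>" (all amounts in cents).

Price: 40¢
Coin 1 (dime, 10¢): balance = 10¢
Coin 2 (quarter, 25¢): balance = 35¢
Coin 3 (nickel, 5¢): balance = 40¢
  → balance >= price → DISPENSE, change = 40 - 40 = 0¢

Answer: DISPENSED after coin 3, change 0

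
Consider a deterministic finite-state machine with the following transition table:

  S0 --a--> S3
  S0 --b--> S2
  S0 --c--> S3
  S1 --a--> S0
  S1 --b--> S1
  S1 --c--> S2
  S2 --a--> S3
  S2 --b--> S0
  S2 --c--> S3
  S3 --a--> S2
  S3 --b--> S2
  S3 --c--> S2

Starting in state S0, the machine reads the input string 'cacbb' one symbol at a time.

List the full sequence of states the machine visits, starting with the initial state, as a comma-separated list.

Answer: S0, S3, S2, S3, S2, S0

Derivation:
Start: S0
  read 'c': S0 --c--> S3
  read 'a': S3 --a--> S2
  read 'c': S2 --c--> S3
  read 'b': S3 --b--> S2
  read 'b': S2 --b--> S0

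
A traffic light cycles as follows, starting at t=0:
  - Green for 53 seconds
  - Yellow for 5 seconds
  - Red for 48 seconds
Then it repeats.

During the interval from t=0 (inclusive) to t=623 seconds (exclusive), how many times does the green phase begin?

Answer: 6

Derivation:
Cycle = 53+5+48 = 106s
green phase starts at t = k*106 + 0 for k=0,1,2,...
Need k*106+0 < 623 → k < 5.877
k ∈ {0, ..., 5} → 6 starts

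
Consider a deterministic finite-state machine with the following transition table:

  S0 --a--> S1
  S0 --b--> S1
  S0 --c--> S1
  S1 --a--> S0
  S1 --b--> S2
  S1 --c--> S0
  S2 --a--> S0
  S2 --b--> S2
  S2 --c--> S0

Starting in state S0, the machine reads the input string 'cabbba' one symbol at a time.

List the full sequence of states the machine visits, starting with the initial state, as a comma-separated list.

Answer: S0, S1, S0, S1, S2, S2, S0

Derivation:
Start: S0
  read 'c': S0 --c--> S1
  read 'a': S1 --a--> S0
  read 'b': S0 --b--> S1
  read 'b': S1 --b--> S2
  read 'b': S2 --b--> S2
  read 'a': S2 --a--> S0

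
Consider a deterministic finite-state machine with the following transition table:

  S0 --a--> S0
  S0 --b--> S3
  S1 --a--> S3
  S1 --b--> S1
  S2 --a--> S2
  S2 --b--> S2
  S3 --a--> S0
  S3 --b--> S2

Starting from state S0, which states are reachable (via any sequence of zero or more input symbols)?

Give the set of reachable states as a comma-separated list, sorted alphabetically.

BFS from S0:
  visit S0: S0--a-->S0 (seen), S0--b-->S3 (new)
  visit S3: S3--a-->S0 (seen), S3--b-->S2 (new)
  visit S2: S2--a-->S2 (seen), S2--b-->S2 (seen)

Answer: S0, S2, S3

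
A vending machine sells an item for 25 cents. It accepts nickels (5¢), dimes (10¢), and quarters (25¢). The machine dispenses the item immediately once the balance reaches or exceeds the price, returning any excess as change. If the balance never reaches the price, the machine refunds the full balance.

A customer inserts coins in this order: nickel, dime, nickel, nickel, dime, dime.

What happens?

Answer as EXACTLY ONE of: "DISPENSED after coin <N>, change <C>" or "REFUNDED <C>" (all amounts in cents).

Answer: DISPENSED after coin 4, change 0

Derivation:
Price: 25¢
Coin 1 (nickel, 5¢): balance = 5¢
Coin 2 (dime, 10¢): balance = 15¢
Coin 3 (nickel, 5¢): balance = 20¢
Coin 4 (nickel, 5¢): balance = 25¢
  → balance >= price → DISPENSE, change = 25 - 25 = 0¢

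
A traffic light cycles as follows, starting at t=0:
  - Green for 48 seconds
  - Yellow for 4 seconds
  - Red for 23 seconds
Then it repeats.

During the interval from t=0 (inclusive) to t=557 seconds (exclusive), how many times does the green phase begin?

Answer: 8

Derivation:
Cycle = 48+4+23 = 75s
green phase starts at t = k*75 + 0 for k=0,1,2,...
Need k*75+0 < 557 → k < 7.427
k ∈ {0, ..., 7} → 8 starts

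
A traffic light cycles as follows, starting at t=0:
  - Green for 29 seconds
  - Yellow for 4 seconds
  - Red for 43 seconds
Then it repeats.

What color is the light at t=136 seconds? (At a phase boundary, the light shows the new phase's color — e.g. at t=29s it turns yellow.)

Answer: red

Derivation:
Cycle length = 29 + 4 + 43 = 76s
t = 136, phase_t = 136 mod 76 = 60
60 >= 33 → RED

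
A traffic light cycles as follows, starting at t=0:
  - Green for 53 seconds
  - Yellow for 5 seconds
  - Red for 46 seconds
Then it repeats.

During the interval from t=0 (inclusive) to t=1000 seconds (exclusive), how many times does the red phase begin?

Answer: 10

Derivation:
Cycle = 53+5+46 = 104s
red phase starts at t = k*104 + 58 for k=0,1,2,...
Need k*104+58 < 1000 → k < 9.058
k ∈ {0, ..., 9} → 10 starts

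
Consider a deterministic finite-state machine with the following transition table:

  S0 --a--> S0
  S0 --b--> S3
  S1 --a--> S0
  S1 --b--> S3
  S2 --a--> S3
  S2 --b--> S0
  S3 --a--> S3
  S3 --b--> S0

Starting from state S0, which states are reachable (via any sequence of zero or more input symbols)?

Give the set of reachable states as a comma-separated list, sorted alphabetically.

Answer: S0, S3

Derivation:
BFS from S0:
  visit S0: S0--a-->S0 (seen), S0--b-->S3 (new)
  visit S3: S3--a-->S3 (seen), S3--b-->S0 (seen)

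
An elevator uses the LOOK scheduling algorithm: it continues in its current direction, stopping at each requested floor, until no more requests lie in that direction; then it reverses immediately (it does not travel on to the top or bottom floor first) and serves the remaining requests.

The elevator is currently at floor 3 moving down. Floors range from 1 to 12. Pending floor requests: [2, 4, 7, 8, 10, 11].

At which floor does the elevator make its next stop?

Answer: 2

Derivation:
Current floor: 3, direction: down
Requests above: [4, 7, 8, 10, 11]
Requests below: [2]
Moving down and requests lie below → nearest below is max([2]) = 2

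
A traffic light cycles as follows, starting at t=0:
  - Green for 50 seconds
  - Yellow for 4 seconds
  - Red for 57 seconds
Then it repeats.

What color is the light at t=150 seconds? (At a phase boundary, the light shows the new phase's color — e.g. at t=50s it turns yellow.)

Answer: green

Derivation:
Cycle length = 50 + 4 + 57 = 111s
t = 150, phase_t = 150 mod 111 = 39
39 < 50 (green end) → GREEN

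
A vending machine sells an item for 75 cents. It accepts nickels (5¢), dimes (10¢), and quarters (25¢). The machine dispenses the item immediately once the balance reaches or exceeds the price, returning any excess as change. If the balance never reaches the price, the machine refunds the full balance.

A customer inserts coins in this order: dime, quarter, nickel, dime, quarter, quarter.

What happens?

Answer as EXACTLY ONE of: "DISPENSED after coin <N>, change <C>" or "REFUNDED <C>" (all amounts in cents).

Price: 75¢
Coin 1 (dime, 10¢): balance = 10¢
Coin 2 (quarter, 25¢): balance = 35¢
Coin 3 (nickel, 5¢): balance = 40¢
Coin 4 (dime, 10¢): balance = 50¢
Coin 5 (quarter, 25¢): balance = 75¢
  → balance >= price → DISPENSE, change = 75 - 75 = 0¢

Answer: DISPENSED after coin 5, change 0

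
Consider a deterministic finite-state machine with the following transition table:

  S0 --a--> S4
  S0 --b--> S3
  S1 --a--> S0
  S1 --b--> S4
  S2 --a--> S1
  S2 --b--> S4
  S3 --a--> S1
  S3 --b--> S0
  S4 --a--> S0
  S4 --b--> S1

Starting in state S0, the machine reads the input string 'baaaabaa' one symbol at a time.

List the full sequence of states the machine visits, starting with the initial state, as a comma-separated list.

Answer: S0, S3, S1, S0, S4, S0, S3, S1, S0

Derivation:
Start: S0
  read 'b': S0 --b--> S3
  read 'a': S3 --a--> S1
  read 'a': S1 --a--> S0
  read 'a': S0 --a--> S4
  read 'a': S4 --a--> S0
  read 'b': S0 --b--> S3
  read 'a': S3 --a--> S1
  read 'a': S1 --a--> S0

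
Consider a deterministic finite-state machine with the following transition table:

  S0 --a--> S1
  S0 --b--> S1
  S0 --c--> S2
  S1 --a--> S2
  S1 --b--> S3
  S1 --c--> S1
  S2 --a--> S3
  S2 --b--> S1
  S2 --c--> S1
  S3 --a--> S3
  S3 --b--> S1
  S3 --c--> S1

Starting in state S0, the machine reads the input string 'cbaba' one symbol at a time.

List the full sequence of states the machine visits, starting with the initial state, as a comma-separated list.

Answer: S0, S2, S1, S2, S1, S2

Derivation:
Start: S0
  read 'c': S0 --c--> S2
  read 'b': S2 --b--> S1
  read 'a': S1 --a--> S2
  read 'b': S2 --b--> S1
  read 'a': S1 --a--> S2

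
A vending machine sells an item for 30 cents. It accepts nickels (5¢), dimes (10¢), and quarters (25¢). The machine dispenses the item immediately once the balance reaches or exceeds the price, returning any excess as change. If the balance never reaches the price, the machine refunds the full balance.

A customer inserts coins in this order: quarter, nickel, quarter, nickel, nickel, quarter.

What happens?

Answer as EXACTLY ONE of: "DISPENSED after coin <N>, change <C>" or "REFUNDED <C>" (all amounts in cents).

Answer: DISPENSED after coin 2, change 0

Derivation:
Price: 30¢
Coin 1 (quarter, 25¢): balance = 25¢
Coin 2 (nickel, 5¢): balance = 30¢
  → balance >= price → DISPENSE, change = 30 - 30 = 0¢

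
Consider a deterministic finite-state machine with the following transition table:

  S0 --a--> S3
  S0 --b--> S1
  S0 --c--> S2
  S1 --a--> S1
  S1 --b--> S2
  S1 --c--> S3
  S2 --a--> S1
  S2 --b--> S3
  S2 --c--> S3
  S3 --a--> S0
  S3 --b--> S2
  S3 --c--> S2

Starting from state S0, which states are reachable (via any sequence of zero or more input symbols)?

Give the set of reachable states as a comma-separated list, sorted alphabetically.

BFS from S0:
  visit S0: S0--a-->S3 (new), S0--b-->S1 (new), S0--c-->S2 (new)
  visit S3: S3--a-->S0 (seen), S3--b-->S2 (seen), S3--c-->S2 (seen)
  visit S1: S1--a-->S1 (seen), S1--b-->S2 (seen), S1--c-->S3 (seen)
  visit S2: S2--a-->S1 (seen), S2--b-->S3 (seen), S2--c-->S3 (seen)

Answer: S0, S1, S2, S3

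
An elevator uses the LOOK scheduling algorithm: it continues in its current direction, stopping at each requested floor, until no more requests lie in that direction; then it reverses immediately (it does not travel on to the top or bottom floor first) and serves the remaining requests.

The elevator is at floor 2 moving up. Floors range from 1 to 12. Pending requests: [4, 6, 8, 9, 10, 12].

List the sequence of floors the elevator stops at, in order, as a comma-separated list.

Answer: 4, 6, 8, 9, 10, 12

Derivation:
Current: 2, moving UP
Serve above first (ascending): [4, 6, 8, 9, 10, 12]
Then reverse, serve below (descending): []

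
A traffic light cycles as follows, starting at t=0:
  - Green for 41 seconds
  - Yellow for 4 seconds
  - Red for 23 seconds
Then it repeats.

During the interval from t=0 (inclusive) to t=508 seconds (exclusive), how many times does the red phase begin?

Cycle = 41+4+23 = 68s
red phase starts at t = k*68 + 45 for k=0,1,2,...
Need k*68+45 < 508 → k < 6.809
k ∈ {0, ..., 6} → 7 starts

Answer: 7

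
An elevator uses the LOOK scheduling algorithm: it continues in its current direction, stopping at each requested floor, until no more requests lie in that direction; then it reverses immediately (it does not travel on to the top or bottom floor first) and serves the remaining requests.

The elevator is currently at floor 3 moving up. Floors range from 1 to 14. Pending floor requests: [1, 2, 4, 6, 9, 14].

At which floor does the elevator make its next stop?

Current floor: 3, direction: up
Requests above: [4, 6, 9, 14]
Requests below: [1, 2]
Moving up and requests lie above → nearest above is min([4, 6, 9, 14]) = 4

Answer: 4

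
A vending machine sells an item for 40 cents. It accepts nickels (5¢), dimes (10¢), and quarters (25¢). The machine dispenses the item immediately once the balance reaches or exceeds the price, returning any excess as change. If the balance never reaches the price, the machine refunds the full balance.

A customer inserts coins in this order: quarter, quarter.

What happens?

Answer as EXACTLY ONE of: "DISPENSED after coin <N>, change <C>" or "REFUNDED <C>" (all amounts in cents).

Answer: DISPENSED after coin 2, change 10

Derivation:
Price: 40¢
Coin 1 (quarter, 25¢): balance = 25¢
Coin 2 (quarter, 25¢): balance = 50¢
  → balance >= price → DISPENSE, change = 50 - 40 = 10¢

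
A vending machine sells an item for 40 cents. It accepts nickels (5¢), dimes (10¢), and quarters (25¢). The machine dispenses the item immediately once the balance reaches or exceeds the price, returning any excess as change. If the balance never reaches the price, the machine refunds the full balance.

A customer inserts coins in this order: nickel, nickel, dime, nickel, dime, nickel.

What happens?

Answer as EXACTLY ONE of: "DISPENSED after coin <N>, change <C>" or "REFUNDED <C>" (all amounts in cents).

Price: 40¢
Coin 1 (nickel, 5¢): balance = 5¢
Coin 2 (nickel, 5¢): balance = 10¢
Coin 3 (dime, 10¢): balance = 20¢
Coin 4 (nickel, 5¢): balance = 25¢
Coin 5 (dime, 10¢): balance = 35¢
Coin 6 (nickel, 5¢): balance = 40¢
  → balance >= price → DISPENSE, change = 40 - 40 = 0¢

Answer: DISPENSED after coin 6, change 0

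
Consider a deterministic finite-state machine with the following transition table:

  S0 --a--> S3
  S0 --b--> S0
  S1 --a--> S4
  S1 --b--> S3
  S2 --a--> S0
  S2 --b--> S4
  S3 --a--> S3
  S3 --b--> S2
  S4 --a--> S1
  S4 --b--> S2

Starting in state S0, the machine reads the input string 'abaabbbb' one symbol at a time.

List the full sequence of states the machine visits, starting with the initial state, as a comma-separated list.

Answer: S0, S3, S2, S0, S3, S2, S4, S2, S4

Derivation:
Start: S0
  read 'a': S0 --a--> S3
  read 'b': S3 --b--> S2
  read 'a': S2 --a--> S0
  read 'a': S0 --a--> S3
  read 'b': S3 --b--> S2
  read 'b': S2 --b--> S4
  read 'b': S4 --b--> S2
  read 'b': S2 --b--> S4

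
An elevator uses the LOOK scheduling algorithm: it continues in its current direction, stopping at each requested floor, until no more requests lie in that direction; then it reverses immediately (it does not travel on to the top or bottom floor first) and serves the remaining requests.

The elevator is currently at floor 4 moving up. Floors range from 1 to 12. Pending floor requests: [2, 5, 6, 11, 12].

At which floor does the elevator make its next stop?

Current floor: 4, direction: up
Requests above: [5, 6, 11, 12]
Requests below: [2]
Moving up and requests lie above → nearest above is min([5, 6, 11, 12]) = 5

Answer: 5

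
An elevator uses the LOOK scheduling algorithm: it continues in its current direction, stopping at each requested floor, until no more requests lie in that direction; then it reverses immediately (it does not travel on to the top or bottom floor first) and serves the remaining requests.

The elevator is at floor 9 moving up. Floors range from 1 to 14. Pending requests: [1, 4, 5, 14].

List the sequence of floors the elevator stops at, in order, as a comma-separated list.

Answer: 14, 5, 4, 1

Derivation:
Current: 9, moving UP
Serve above first (ascending): [14]
Then reverse, serve below (descending): [5, 4, 1]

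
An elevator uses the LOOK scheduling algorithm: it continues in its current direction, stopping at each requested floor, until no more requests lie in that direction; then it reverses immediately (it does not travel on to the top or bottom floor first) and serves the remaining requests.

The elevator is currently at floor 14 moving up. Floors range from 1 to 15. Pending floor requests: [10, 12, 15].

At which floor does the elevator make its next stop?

Answer: 15

Derivation:
Current floor: 14, direction: up
Requests above: [15]
Requests below: [10, 12]
Moving up and requests lie above → nearest above is min([15]) = 15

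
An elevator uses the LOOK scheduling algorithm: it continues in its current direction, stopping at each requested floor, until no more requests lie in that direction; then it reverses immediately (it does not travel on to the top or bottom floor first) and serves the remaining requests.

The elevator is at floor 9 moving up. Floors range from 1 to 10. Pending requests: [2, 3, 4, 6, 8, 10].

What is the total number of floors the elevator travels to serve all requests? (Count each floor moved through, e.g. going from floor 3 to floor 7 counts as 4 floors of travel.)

Answer: 9

Derivation:
Start at floor 9 moving up, LOOK stop order: [10, 8, 6, 4, 3, 2]
  9 → 10: |10-9| = 1, total = 1
  10 → 8: |8-10| = 2, total = 3
  8 → 6: |6-8| = 2, total = 5
  6 → 4: |4-6| = 2, total = 7
  4 → 3: |3-4| = 1, total = 8
  3 → 2: |2-3| = 1, total = 9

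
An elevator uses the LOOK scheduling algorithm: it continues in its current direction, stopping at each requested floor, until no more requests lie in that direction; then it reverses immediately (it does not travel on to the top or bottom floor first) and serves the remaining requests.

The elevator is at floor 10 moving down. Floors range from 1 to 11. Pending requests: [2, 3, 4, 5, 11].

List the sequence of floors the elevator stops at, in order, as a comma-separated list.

Current: 10, moving DOWN
Serve below first (descending): [5, 4, 3, 2]
Then reverse, serve above (ascending): [11]

Answer: 5, 4, 3, 2, 11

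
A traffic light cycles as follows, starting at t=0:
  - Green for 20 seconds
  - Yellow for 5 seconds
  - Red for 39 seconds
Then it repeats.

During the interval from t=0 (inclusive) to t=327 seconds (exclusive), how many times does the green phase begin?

Answer: 6

Derivation:
Cycle = 20+5+39 = 64s
green phase starts at t = k*64 + 0 for k=0,1,2,...
Need k*64+0 < 327 → k < 5.109
k ∈ {0, ..., 5} → 6 starts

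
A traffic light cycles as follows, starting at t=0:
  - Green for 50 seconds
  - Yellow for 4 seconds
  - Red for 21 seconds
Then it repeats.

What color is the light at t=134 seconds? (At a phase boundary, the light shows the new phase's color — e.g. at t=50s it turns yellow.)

Cycle length = 50 + 4 + 21 = 75s
t = 134, phase_t = 134 mod 75 = 59
59 >= 54 → RED

Answer: red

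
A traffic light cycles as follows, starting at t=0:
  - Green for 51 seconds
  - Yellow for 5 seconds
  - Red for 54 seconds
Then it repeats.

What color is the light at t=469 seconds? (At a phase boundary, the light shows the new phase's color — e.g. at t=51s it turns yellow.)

Answer: green

Derivation:
Cycle length = 51 + 5 + 54 = 110s
t = 469, phase_t = 469 mod 110 = 29
29 < 51 (green end) → GREEN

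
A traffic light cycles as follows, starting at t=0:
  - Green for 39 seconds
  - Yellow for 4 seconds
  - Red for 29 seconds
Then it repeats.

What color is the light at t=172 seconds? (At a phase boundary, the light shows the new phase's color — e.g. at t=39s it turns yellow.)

Answer: green

Derivation:
Cycle length = 39 + 4 + 29 = 72s
t = 172, phase_t = 172 mod 72 = 28
28 < 39 (green end) → GREEN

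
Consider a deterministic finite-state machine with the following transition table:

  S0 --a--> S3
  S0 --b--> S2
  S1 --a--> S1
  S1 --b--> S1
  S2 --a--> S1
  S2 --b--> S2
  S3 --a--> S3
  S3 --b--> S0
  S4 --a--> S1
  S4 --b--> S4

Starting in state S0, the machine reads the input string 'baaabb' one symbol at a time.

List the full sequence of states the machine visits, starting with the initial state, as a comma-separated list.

Answer: S0, S2, S1, S1, S1, S1, S1

Derivation:
Start: S0
  read 'b': S0 --b--> S2
  read 'a': S2 --a--> S1
  read 'a': S1 --a--> S1
  read 'a': S1 --a--> S1
  read 'b': S1 --b--> S1
  read 'b': S1 --b--> S1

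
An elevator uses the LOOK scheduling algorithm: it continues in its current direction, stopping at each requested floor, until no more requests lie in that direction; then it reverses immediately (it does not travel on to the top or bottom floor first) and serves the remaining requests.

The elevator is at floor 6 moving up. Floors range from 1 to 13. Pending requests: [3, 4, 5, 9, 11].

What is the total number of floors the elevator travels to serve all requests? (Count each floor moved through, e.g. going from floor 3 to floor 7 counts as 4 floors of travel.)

Start at floor 6 moving up, LOOK stop order: [9, 11, 5, 4, 3]
  6 → 9: |9-6| = 3, total = 3
  9 → 11: |11-9| = 2, total = 5
  11 → 5: |5-11| = 6, total = 11
  5 → 4: |4-5| = 1, total = 12
  4 → 3: |3-4| = 1, total = 13

Answer: 13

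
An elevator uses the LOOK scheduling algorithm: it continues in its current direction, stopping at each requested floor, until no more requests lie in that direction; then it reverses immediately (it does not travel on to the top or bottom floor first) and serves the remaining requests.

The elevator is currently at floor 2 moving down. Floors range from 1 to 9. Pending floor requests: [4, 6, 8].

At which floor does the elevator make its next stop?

Current floor: 2, direction: down
Requests above: [4, 6, 8]
Requests below: []
Moving down but no requests below → reverse; nearest above is min([4, 6, 8]) = 4

Answer: 4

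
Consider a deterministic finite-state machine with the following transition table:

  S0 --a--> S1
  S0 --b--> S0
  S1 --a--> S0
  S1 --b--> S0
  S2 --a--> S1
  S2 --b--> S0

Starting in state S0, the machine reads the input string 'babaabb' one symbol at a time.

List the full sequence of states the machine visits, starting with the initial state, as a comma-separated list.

Answer: S0, S0, S1, S0, S1, S0, S0, S0

Derivation:
Start: S0
  read 'b': S0 --b--> S0
  read 'a': S0 --a--> S1
  read 'b': S1 --b--> S0
  read 'a': S0 --a--> S1
  read 'a': S1 --a--> S0
  read 'b': S0 --b--> S0
  read 'b': S0 --b--> S0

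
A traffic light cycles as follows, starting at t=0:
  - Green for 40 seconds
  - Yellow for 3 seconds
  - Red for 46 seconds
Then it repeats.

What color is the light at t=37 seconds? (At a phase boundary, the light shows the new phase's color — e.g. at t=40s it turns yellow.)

Cycle length = 40 + 3 + 46 = 89s
t = 37, phase_t = 37 mod 89 = 37
37 < 40 (green end) → GREEN

Answer: green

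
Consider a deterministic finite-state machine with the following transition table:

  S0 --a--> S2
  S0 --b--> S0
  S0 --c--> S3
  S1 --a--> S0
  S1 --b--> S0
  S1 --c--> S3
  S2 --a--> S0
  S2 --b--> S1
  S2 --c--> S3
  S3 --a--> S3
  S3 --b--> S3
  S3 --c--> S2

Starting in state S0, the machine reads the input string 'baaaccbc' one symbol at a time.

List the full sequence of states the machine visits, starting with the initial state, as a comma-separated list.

Answer: S0, S0, S2, S0, S2, S3, S2, S1, S3

Derivation:
Start: S0
  read 'b': S0 --b--> S0
  read 'a': S0 --a--> S2
  read 'a': S2 --a--> S0
  read 'a': S0 --a--> S2
  read 'c': S2 --c--> S3
  read 'c': S3 --c--> S2
  read 'b': S2 --b--> S1
  read 'c': S1 --c--> S3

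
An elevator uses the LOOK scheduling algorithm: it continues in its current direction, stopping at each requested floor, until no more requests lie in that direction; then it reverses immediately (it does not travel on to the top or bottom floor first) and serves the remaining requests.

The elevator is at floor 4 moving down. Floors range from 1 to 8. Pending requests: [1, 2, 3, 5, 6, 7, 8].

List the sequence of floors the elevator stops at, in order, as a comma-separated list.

Answer: 3, 2, 1, 5, 6, 7, 8

Derivation:
Current: 4, moving DOWN
Serve below first (descending): [3, 2, 1]
Then reverse, serve above (ascending): [5, 6, 7, 8]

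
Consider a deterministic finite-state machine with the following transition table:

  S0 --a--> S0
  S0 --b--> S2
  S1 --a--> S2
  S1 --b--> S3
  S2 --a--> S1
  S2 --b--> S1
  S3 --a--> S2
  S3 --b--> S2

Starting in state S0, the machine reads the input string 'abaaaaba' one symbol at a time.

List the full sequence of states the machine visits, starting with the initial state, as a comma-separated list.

Answer: S0, S0, S2, S1, S2, S1, S2, S1, S2

Derivation:
Start: S0
  read 'a': S0 --a--> S0
  read 'b': S0 --b--> S2
  read 'a': S2 --a--> S1
  read 'a': S1 --a--> S2
  read 'a': S2 --a--> S1
  read 'a': S1 --a--> S2
  read 'b': S2 --b--> S1
  read 'a': S1 --a--> S2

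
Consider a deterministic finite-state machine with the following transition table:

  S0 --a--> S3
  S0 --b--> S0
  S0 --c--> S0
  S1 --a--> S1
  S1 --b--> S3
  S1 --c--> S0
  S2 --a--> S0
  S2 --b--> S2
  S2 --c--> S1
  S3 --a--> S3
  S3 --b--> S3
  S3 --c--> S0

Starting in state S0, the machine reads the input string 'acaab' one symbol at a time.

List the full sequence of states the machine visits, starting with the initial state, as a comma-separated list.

Answer: S0, S3, S0, S3, S3, S3

Derivation:
Start: S0
  read 'a': S0 --a--> S3
  read 'c': S3 --c--> S0
  read 'a': S0 --a--> S3
  read 'a': S3 --a--> S3
  read 'b': S3 --b--> S3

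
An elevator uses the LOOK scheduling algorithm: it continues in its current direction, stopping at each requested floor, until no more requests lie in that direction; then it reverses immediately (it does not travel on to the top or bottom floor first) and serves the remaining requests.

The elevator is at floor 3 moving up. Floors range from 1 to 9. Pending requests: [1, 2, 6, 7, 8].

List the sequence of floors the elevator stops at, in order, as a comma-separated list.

Current: 3, moving UP
Serve above first (ascending): [6, 7, 8]
Then reverse, serve below (descending): [2, 1]

Answer: 6, 7, 8, 2, 1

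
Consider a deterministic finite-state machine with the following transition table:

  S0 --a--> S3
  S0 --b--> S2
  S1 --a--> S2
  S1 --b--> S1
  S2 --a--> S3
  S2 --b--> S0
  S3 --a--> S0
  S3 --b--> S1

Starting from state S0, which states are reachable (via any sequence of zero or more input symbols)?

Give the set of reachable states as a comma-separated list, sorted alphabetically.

Answer: S0, S1, S2, S3

Derivation:
BFS from S0:
  visit S0: S0--a-->S3 (new), S0--b-->S2 (new)
  visit S3: S3--a-->S0 (seen), S3--b-->S1 (new)
  visit S2: S2--a-->S3 (seen), S2--b-->S0 (seen)
  visit S1: S1--a-->S2 (seen), S1--b-->S1 (seen)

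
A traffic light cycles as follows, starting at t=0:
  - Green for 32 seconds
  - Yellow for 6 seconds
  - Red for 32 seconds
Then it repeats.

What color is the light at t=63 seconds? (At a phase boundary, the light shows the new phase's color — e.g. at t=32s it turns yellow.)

Cycle length = 32 + 6 + 32 = 70s
t = 63, phase_t = 63 mod 70 = 63
63 >= 38 → RED

Answer: red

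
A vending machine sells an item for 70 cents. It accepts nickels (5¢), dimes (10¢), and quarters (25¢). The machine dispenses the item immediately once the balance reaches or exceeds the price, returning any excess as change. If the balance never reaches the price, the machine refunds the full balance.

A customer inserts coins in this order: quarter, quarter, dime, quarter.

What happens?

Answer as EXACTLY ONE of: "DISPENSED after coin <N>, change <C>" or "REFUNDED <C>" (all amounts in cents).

Price: 70¢
Coin 1 (quarter, 25¢): balance = 25¢
Coin 2 (quarter, 25¢): balance = 50¢
Coin 3 (dime, 10¢): balance = 60¢
Coin 4 (quarter, 25¢): balance = 85¢
  → balance >= price → DISPENSE, change = 85 - 70 = 15¢

Answer: DISPENSED after coin 4, change 15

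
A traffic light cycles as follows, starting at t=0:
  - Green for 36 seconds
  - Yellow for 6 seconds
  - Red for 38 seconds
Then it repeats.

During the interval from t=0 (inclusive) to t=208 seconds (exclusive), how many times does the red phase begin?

Cycle = 36+6+38 = 80s
red phase starts at t = k*80 + 42 for k=0,1,2,...
Need k*80+42 < 208 → k < 2.075
k ∈ {0, ..., 2} → 3 starts

Answer: 3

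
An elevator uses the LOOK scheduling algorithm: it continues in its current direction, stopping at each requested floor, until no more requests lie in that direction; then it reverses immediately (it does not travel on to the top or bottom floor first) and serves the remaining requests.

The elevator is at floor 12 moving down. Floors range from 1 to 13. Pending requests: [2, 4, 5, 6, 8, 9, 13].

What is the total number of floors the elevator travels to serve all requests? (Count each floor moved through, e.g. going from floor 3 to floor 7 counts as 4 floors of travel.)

Start at floor 12 moving down, LOOK stop order: [9, 8, 6, 5, 4, 2, 13]
  12 → 9: |9-12| = 3, total = 3
  9 → 8: |8-9| = 1, total = 4
  8 → 6: |6-8| = 2, total = 6
  6 → 5: |5-6| = 1, total = 7
  5 → 4: |4-5| = 1, total = 8
  4 → 2: |2-4| = 2, total = 10
  2 → 13: |13-2| = 11, total = 21

Answer: 21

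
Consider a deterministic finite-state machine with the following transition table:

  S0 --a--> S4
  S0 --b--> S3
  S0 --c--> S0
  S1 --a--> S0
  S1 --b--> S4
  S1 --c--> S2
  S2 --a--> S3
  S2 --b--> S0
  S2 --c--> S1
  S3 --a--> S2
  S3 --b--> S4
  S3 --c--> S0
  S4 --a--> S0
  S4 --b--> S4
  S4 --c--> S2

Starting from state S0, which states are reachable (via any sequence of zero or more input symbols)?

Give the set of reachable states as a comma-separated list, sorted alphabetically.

BFS from S0:
  visit S0: S0--a-->S4 (new), S0--b-->S3 (new), S0--c-->S0 (seen)
  visit S4: S4--a-->S0 (seen), S4--b-->S4 (seen), S4--c-->S2 (new)
  visit S3: S3--a-->S2 (seen), S3--b-->S4 (seen), S3--c-->S0 (seen)
  visit S2: S2--a-->S3 (seen), S2--b-->S0 (seen), S2--c-->S1 (new)
  visit S1: S1--a-->S0 (seen), S1--b-->S4 (seen), S1--c-->S2 (seen)

Answer: S0, S1, S2, S3, S4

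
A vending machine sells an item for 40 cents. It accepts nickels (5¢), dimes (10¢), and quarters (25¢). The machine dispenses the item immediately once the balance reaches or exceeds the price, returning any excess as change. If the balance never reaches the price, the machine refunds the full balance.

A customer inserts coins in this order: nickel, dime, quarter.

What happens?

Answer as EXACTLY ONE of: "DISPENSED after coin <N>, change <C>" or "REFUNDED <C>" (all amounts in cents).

Price: 40¢
Coin 1 (nickel, 5¢): balance = 5¢
Coin 2 (dime, 10¢): balance = 15¢
Coin 3 (quarter, 25¢): balance = 40¢
  → balance >= price → DISPENSE, change = 40 - 40 = 0¢

Answer: DISPENSED after coin 3, change 0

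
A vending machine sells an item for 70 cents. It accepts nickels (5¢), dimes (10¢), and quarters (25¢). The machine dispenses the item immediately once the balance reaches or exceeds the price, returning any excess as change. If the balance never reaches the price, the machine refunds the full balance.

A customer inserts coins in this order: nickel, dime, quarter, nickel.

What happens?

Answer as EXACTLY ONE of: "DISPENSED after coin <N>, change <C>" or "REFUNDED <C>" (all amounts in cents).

Answer: REFUNDED 45

Derivation:
Price: 70¢
Coin 1 (nickel, 5¢): balance = 5¢
Coin 2 (dime, 10¢): balance = 15¢
Coin 3 (quarter, 25¢): balance = 40¢
Coin 4 (nickel, 5¢): balance = 45¢
All coins inserted, balance 45¢ < price 70¢ → REFUND 45¢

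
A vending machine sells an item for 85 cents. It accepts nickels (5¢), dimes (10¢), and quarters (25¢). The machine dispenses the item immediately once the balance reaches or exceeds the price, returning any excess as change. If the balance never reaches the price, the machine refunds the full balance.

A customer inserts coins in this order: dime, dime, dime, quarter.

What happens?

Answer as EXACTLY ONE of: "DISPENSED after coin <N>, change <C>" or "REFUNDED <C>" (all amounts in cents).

Price: 85¢
Coin 1 (dime, 10¢): balance = 10¢
Coin 2 (dime, 10¢): balance = 20¢
Coin 3 (dime, 10¢): balance = 30¢
Coin 4 (quarter, 25¢): balance = 55¢
All coins inserted, balance 55¢ < price 85¢ → REFUND 55¢

Answer: REFUNDED 55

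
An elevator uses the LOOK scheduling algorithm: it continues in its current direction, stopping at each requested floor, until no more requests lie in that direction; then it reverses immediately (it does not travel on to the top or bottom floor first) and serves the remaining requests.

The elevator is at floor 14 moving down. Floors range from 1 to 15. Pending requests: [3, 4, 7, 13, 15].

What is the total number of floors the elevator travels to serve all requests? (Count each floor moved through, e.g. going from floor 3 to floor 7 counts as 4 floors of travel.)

Answer: 23

Derivation:
Start at floor 14 moving down, LOOK stop order: [13, 7, 4, 3, 15]
  14 → 13: |13-14| = 1, total = 1
  13 → 7: |7-13| = 6, total = 7
  7 → 4: |4-7| = 3, total = 10
  4 → 3: |3-4| = 1, total = 11
  3 → 15: |15-3| = 12, total = 23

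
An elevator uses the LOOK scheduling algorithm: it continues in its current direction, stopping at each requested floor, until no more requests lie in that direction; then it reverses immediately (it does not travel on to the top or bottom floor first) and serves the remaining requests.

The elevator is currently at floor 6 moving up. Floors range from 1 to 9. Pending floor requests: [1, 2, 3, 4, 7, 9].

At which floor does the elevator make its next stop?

Answer: 7

Derivation:
Current floor: 6, direction: up
Requests above: [7, 9]
Requests below: [1, 2, 3, 4]
Moving up and requests lie above → nearest above is min([7, 9]) = 7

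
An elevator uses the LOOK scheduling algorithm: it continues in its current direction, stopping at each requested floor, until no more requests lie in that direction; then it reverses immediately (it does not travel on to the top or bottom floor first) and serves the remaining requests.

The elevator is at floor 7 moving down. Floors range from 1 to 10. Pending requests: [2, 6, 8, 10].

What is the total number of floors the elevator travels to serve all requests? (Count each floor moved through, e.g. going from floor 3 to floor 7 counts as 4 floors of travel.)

Start at floor 7 moving down, LOOK stop order: [6, 2, 8, 10]
  7 → 6: |6-7| = 1, total = 1
  6 → 2: |2-6| = 4, total = 5
  2 → 8: |8-2| = 6, total = 11
  8 → 10: |10-8| = 2, total = 13

Answer: 13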